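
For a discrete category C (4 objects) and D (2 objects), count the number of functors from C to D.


A functor from a discrete category C to D is determined by
where each object maps. Each of the 4 objects of C can map
to any of the 2 objects of D independently.
Number of functors = 2^4 = 16

16


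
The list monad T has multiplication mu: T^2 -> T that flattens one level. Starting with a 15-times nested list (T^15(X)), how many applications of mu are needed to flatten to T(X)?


Each application of mu: T^2 -> T removes one layer of nesting.
Starting at depth 15 (i.e., T^15(X)), we need to reach T(X).
Number of mu applications = 15 - 1 = 14

14


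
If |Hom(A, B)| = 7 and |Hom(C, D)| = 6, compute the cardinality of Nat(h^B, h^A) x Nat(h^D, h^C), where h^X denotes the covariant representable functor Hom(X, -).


By the Yoneda lemma, Nat(h^B, h^A) is isomorphic to Hom(A, B),
so |Nat(h^B, h^A)| = |Hom(A, B)| and |Nat(h^D, h^C)| = |Hom(C, D)|.
|Hom(A, B)| = 7, |Hom(C, D)| = 6.
|Nat(h^B, h^A) x Nat(h^D, h^C)| = 7 * 6 = 42

42


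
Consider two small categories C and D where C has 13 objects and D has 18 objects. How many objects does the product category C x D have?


The product category C x D has objects that are pairs (c, d).
Number of pairs = |Ob(C)| * |Ob(D)| = 13 * 18 = 234

234


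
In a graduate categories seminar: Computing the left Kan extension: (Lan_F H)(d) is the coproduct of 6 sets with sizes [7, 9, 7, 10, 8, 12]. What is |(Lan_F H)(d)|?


Pointwise, the left Kan extension (Lan_F H)(d) is the colimit, indexed
by the comma category (F downarrow d), of H composed with the
projection (F downarrow d) -> C. Here that colimit is given
as a coproduct (disjoint union) of sets, so its cardinality is the
sum of the sizes of the summands.
Coproduct of sets with sizes: 7 + 9 + 7 + 10 + 8 + 12
= 53

53


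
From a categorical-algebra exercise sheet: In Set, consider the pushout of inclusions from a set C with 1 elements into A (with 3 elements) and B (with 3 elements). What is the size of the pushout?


The pushout A +_C B identifies the images of C in A and B.
|A +_C B| = |A| + |B| - |C| (for injections).
= 3 + 3 - 1 = 5

5


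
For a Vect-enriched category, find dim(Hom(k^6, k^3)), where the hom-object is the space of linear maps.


In Vect-enriched categories, Hom(k^n, k^m) is the space of m x n matrices.
dim(Hom(k^6, k^3)) = 3 * 6 = 18

18


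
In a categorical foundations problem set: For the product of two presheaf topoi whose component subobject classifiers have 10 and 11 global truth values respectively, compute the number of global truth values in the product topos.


In a product of presheaf topoi E_1 x E_2, the subobject classifier
is Omega = Omega_1 x Omega_2 (componentwise), so
|Omega(top)| = |Omega_1(top_1)| * |Omega_2(top_2)|.
= 10 * 11 = 110.

110


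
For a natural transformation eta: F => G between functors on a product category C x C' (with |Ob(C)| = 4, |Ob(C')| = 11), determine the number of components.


A natural transformation eta: F => G assigns one component morphism per
object of the domain category.
The domain is the product category C x C', so
|Ob(C x C')| = |Ob(C)| * |Ob(C')| = 4 * 11 = 44.
Therefore eta has 44 component morphisms.

44


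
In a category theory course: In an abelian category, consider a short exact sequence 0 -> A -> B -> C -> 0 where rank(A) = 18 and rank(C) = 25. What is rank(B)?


For a short exact sequence 0 -> A -> B -> C -> 0,
rank is additive: rank(B) = rank(A) + rank(C).
rank(B) = 18 + 25 = 43

43


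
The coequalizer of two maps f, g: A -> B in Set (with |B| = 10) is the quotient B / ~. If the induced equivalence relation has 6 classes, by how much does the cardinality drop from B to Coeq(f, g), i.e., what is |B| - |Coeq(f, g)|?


The coequalizer Coeq(f, g) = B / ~ has one element per equivalence class.
|B| = 10, |Coeq(f, g)| = 6.
|B| - |Coeq(f, g)| = 10 - 6 = 4.

4


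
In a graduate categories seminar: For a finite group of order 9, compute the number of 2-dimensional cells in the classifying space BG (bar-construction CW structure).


In the bar-construction CW model of BG, the n-cells are indexed by
n-tuples [g_1|...|g_n] of non-identity elements of G (degenerate
simplices with some g_i = e do not contribute cells), so there are
(|G| - 1)^n n-cells.
For dim = 2 with |G| = 9:
cells = (9 - 1)^2 = 8^2 = 64

64


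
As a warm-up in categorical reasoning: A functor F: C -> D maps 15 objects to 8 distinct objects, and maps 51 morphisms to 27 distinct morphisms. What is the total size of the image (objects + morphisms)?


The image of F consists of distinct objects and distinct morphisms.
|Im(F)| on objects = 8
|Im(F)| on morphisms = 27
Total image cardinality = 8 + 27 = 35

35


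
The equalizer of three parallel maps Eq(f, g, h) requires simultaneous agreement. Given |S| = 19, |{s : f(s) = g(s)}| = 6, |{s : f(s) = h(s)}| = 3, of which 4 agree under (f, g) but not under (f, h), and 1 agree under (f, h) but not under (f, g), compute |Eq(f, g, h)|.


Eq(f, g, h) is the triple-agreement set: points in S where all three
maps take the same value. Using inclusion-exclusion on the pairwise data:
Pair (f, g) agrees on 6 points; pair (f, h) on 3 points.
Points agreeing under (f, g) but not (f, h) = 4; under (f, h) but not (f, g) = 1.
Triple-agreement = agreement-in-(f, g) minus points that agree under (f, g) but not (f, h):
|Eq(f, g, h)| = 6 - 4 = 2
(cross-check via (f, h): 3 - 1 = 2.)

2


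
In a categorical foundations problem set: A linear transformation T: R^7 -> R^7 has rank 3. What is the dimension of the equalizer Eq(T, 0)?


The equalizer of f and the zero map is ker(f).
By the rank-nullity theorem: dim(ker(f)) = dim(domain) - rank(f).
dim(ker(f)) = 7 - 3 = 4

4


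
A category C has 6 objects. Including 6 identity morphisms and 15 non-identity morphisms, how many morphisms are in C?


Each object has an identity morphism, giving 6 identities.
Adding the 15 non-identity morphisms:
Total = 6 + 15 = 21

21


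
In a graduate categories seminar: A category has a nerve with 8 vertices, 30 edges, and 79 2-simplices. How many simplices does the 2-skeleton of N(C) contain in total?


The 2-skeleton of the nerve N(C) consists of simplices in dimensions 0, 1, 2:
  |N(C)_0| = 8 (objects)
  |N(C)_1| = 30 (morphisms)
  |N(C)_2| = 79 (composable pairs)
Total = 8 + 30 + 79 = 117

117


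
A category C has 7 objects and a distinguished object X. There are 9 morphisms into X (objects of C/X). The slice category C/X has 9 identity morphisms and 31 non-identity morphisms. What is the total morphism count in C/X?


In the slice category C/X, objects are morphisms to X.
Identity morphisms: 9 (one per object of C/X).
Non-identity morphisms: 31.
Total = 9 + 31 = 40

40


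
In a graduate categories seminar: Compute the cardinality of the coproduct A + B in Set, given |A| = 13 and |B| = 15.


In Set, the coproduct A + B is the disjoint union.
|A + B| = |A| + |B| = 13 + 15 = 28

28


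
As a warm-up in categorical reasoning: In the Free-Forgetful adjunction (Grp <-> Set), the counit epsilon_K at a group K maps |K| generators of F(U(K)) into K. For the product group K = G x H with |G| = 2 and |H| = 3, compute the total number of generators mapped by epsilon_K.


The counit epsilon_K: F(U(K)) -> K of the Free-Forgetful adjunction
maps |K| generators of F(U(K)) into K. For K = G x H (the product group),
|G x H| = |G| * |H|.
Total generators mapped = 2 * 3 = 6.

6


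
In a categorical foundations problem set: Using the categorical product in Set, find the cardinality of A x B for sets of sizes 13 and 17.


In Set, the product A x B is the Cartesian product.
By the universal property, |A x B| = |A| * |B|.
|A x B| = 13 * 17 = 221

221


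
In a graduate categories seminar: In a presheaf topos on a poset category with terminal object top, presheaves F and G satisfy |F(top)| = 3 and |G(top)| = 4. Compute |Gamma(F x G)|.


Global sections of a presheaf on a poset with terminal top satisfy
Gamma(H) ~ H(top). Presheaves admit pointwise products, so
(F x G)(top) = F(top) x G(top) (Cartesian product).
|Gamma(F x G)| = |F(top)| * |G(top)| = 3 * 4 = 12.

12


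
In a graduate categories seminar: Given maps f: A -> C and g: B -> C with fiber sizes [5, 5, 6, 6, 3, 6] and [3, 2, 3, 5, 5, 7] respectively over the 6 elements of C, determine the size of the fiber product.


The pullback A x_C B consists of pairs (a, b) with f(a) = g(b).
For each element c in C, the fiber product has |f^-1(c)| * |g^-1(c)| elements.
Summing over C: 5 * 3 + 5 * 2 + 6 * 3 + 6 * 5 + 3 * 5 + 6 * 7
= 15 + 10 + 18 + 30 + 15 + 42 = 130

130


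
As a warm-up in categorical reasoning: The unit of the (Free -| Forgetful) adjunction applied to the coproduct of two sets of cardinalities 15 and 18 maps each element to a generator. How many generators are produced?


The unit eta_X: X -> U(F(X)) of the Free-Forgetful adjunction
maps each element of X to a generator of F(X). For X = S + T (disjoint
union in Set), |S + T| = |S| + |T|.
Total mappings = 15 + 18 = 33.

33


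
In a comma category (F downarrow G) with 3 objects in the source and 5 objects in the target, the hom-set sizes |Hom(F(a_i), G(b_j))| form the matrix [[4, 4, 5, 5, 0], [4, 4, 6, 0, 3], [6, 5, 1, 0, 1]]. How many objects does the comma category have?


Objects of (F downarrow G) are triples (a, b, h: F(a)->G(b)).
The count equals the sum of all entries in the hom-matrix.
sum(row 0) = 18
sum(row 1) = 17
sum(row 2) = 13
Grand total = 48

48


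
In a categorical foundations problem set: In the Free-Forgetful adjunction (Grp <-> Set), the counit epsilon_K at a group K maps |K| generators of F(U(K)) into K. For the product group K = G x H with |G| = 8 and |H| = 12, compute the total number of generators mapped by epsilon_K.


The counit epsilon_K: F(U(K)) -> K of the Free-Forgetful adjunction
maps |K| generators of F(U(K)) into K. For K = G x H (the product group),
|G x H| = |G| * |H|.
Total generators mapped = 8 * 12 = 96.

96


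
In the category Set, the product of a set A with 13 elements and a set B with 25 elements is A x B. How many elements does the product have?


In Set, the product A x B is the Cartesian product.
By the universal property, |A x B| = |A| * |B|.
|A x B| = 13 * 25 = 325

325


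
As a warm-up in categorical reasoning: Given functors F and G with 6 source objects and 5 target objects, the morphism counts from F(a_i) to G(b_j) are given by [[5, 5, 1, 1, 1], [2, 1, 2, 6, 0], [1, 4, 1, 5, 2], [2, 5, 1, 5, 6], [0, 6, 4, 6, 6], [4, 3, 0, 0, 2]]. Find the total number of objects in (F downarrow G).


Objects of (F downarrow G) are triples (a, b, h: F(a)->G(b)).
The count equals the sum of all entries in the hom-matrix.
sum(row 0) = 13
sum(row 1) = 11
sum(row 2) = 13
sum(row 3) = 19
sum(row 4) = 22
sum(row 5) = 9
Grand total = 87

87


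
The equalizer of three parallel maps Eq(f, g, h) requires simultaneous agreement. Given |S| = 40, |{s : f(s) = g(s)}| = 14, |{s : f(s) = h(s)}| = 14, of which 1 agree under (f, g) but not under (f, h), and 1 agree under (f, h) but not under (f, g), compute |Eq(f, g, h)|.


Eq(f, g, h) is the triple-agreement set: points in S where all three
maps take the same value. Using inclusion-exclusion on the pairwise data:
Pair (f, g) agrees on 14 points; pair (f, h) on 14 points.
Points agreeing under (f, g) but not (f, h) = 1; under (f, h) but not (f, g) = 1.
Triple-agreement = agreement-in-(f, g) minus points that agree under (f, g) but not (f, h):
|Eq(f, g, h)| = 14 - 1 = 13
(cross-check via (f, h): 14 - 1 = 13.)

13


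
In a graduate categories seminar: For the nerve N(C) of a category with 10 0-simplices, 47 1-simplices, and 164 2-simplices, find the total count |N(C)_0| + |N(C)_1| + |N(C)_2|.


The 2-skeleton of the nerve N(C) consists of simplices in dimensions 0, 1, 2:
  |N(C)_0| = 10 (objects)
  |N(C)_1| = 47 (morphisms)
  |N(C)_2| = 164 (composable pairs)
Total = 10 + 47 + 164 = 221

221


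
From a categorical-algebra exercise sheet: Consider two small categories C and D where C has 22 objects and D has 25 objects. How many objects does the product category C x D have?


The product category C x D has objects that are pairs (c, d).
Number of pairs = |Ob(C)| * |Ob(D)| = 22 * 25 = 550

550


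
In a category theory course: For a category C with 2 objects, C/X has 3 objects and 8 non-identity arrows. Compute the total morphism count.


In the slice category C/X, objects are morphisms to X.
Identity morphisms: 3 (one per object of C/X).
Non-identity morphisms: 8.
Total = 3 + 8 = 11

11


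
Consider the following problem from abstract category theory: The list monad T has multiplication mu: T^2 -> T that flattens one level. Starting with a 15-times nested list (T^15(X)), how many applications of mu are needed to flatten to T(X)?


Each application of mu: T^2 -> T removes one layer of nesting.
Starting at depth 15 (i.e., T^15(X)), we need to reach T(X).
Number of mu applications = 15 - 1 = 14

14


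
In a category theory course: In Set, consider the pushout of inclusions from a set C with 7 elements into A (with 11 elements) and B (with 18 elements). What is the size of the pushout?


The pushout A +_C B identifies the images of C in A and B.
|A +_C B| = |A| + |B| - |C| (for injections).
= 11 + 18 - 7 = 22

22


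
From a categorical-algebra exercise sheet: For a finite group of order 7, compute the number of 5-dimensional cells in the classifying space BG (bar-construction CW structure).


In the bar-construction CW model of BG, the n-cells are indexed by
n-tuples [g_1|...|g_n] of non-identity elements of G (degenerate
simplices with some g_i = e do not contribute cells), so there are
(|G| - 1)^n n-cells.
For dim = 5 with |G| = 7:
cells = (7 - 1)^5 = 6^5 = 7776

7776


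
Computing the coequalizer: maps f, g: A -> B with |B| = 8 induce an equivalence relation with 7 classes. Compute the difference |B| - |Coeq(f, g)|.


The coequalizer Coeq(f, g) = B / ~ has one element per equivalence class.
|B| = 8, |Coeq(f, g)| = 7.
|B| - |Coeq(f, g)| = 8 - 7 = 1.

1


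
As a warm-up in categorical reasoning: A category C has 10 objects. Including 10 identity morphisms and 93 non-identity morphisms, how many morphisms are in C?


Each object has an identity morphism, giving 10 identities.
Adding the 93 non-identity morphisms:
Total = 10 + 93 = 103

103


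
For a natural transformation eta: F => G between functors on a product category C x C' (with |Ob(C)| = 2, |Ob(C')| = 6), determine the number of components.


A natural transformation eta: F => G assigns one component morphism per
object of the domain category.
The domain is the product category C x C', so
|Ob(C x C')| = |Ob(C)| * |Ob(C')| = 2 * 6 = 12.
Therefore eta has 12 component morphisms.

12


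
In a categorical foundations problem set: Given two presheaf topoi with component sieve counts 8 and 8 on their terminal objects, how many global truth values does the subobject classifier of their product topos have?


In a product of presheaf topoi E_1 x E_2, the subobject classifier
is Omega = Omega_1 x Omega_2 (componentwise), so
|Omega(top)| = |Omega_1(top_1)| * |Omega_2(top_2)|.
= 8 * 8 = 64.

64


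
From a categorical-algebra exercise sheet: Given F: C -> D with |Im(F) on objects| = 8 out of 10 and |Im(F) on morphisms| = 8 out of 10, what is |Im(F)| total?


The image of F consists of distinct objects and distinct morphisms.
|Im(F)| on objects = 8
|Im(F)| on morphisms = 8
Total image cardinality = 8 + 8 = 16

16


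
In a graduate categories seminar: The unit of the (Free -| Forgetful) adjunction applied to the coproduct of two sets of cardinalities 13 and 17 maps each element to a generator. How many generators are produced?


The unit eta_X: X -> U(F(X)) of the Free-Forgetful adjunction
maps each element of X to a generator of F(X). For X = S + T (disjoint
union in Set), |S + T| = |S| + |T|.
Total mappings = 13 + 17 = 30.

30


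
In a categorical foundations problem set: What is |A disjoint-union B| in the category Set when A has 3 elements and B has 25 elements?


In Set, the coproduct A + B is the disjoint union.
|A + B| = |A| + |B| = 3 + 25 = 28

28


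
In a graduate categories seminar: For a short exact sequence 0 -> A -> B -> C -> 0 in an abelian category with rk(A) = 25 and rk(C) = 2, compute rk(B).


For a short exact sequence 0 -> A -> B -> C -> 0,
rank is additive: rank(B) = rank(A) + rank(C).
rank(B) = 25 + 2 = 27

27


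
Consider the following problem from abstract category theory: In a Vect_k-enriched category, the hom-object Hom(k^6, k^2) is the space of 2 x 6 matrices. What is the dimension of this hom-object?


In Vect-enriched categories, Hom(k^n, k^m) is the space of m x n matrices.
dim(Hom(k^6, k^2)) = 2 * 6 = 12

12


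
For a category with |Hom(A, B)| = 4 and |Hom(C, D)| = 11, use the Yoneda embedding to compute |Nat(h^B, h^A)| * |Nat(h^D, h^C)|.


By the Yoneda lemma, Nat(h^B, h^A) is isomorphic to Hom(A, B),
so |Nat(h^B, h^A)| = |Hom(A, B)| and |Nat(h^D, h^C)| = |Hom(C, D)|.
|Hom(A, B)| = 4, |Hom(C, D)| = 11.
|Nat(h^B, h^A) x Nat(h^D, h^C)| = 4 * 11 = 44

44


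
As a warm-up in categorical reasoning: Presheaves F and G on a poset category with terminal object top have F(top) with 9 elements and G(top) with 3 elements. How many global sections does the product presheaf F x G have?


Global sections of a presheaf on a poset with terminal top satisfy
Gamma(H) ~ H(top). Presheaves admit pointwise products, so
(F x G)(top) = F(top) x G(top) (Cartesian product).
|Gamma(F x G)| = |F(top)| * |G(top)| = 9 * 3 = 27.

27


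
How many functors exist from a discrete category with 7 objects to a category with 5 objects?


A functor from a discrete category C to D is determined by
where each object maps. Each of the 7 objects of C can map
to any of the 5 objects of D independently.
Number of functors = 5^7 = 78125

78125


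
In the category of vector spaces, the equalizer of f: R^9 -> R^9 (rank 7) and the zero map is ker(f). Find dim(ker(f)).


The equalizer of f and the zero map is ker(f).
By the rank-nullity theorem: dim(ker(f)) = dim(domain) - rank(f).
dim(ker(f)) = 9 - 7 = 2

2


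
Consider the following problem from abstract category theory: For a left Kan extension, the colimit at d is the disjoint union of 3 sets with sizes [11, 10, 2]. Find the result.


Pointwise, the left Kan extension (Lan_F H)(d) is the colimit, indexed
by the comma category (F downarrow d), of H composed with the
projection (F downarrow d) -> C. Here that colimit is given
as a coproduct (disjoint union) of sets, so its cardinality is the
sum of the sizes of the summands.
Coproduct of sets with sizes: 11 + 10 + 2
= 23

23


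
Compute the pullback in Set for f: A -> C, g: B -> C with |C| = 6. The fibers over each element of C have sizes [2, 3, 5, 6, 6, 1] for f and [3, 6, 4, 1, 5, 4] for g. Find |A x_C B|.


The pullback A x_C B consists of pairs (a, b) with f(a) = g(b).
For each element c in C, the fiber product has |f^-1(c)| * |g^-1(c)| elements.
Summing over C: 2 * 3 + 3 * 6 + 5 * 4 + 6 * 1 + 6 * 5 + 1 * 4
= 6 + 18 + 20 + 6 + 30 + 4 = 84

84


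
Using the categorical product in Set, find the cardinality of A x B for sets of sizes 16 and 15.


In Set, the product A x B is the Cartesian product.
By the universal property, |A x B| = |A| * |B|.
|A x B| = 16 * 15 = 240

240


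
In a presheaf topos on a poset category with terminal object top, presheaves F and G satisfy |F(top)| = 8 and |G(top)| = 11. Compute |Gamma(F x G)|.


Global sections of a presheaf on a poset with terminal top satisfy
Gamma(H) ~ H(top). Presheaves admit pointwise products, so
(F x G)(top) = F(top) x G(top) (Cartesian product).
|Gamma(F x G)| = |F(top)| * |G(top)| = 8 * 11 = 88.

88


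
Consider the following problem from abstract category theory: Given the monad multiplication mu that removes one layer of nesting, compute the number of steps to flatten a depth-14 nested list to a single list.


Each application of mu: T^2 -> T removes one layer of nesting.
Starting at depth 14 (i.e., T^14(X)), we need to reach T(X).
Number of mu applications = 14 - 1 = 13

13


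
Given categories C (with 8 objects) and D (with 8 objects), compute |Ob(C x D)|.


The product category C x D has objects that are pairs (c, d).
Number of pairs = |Ob(C)| * |Ob(D)| = 8 * 8 = 64

64


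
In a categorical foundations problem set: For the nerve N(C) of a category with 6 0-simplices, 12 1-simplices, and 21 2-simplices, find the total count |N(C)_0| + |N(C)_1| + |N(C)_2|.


The 2-skeleton of the nerve N(C) consists of simplices in dimensions 0, 1, 2:
  |N(C)_0| = 6 (objects)
  |N(C)_1| = 12 (morphisms)
  |N(C)_2| = 21 (composable pairs)
Total = 6 + 12 + 21 = 39

39


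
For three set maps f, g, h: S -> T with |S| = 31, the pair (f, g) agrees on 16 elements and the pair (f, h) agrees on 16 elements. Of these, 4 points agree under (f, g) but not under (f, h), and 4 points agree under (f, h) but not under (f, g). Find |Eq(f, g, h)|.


Eq(f, g, h) is the triple-agreement set: points in S where all three
maps take the same value. Using inclusion-exclusion on the pairwise data:
Pair (f, g) agrees on 16 points; pair (f, h) on 16 points.
Points agreeing under (f, g) but not (f, h) = 4; under (f, h) but not (f, g) = 4.
Triple-agreement = agreement-in-(f, g) minus points that agree under (f, g) but not (f, h):
|Eq(f, g, h)| = 16 - 4 = 12
(cross-check via (f, h): 16 - 4 = 12.)

12


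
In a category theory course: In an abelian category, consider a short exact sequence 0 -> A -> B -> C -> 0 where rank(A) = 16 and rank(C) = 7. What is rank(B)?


For a short exact sequence 0 -> A -> B -> C -> 0,
rank is additive: rank(B) = rank(A) + rank(C).
rank(B) = 16 + 7 = 23

23


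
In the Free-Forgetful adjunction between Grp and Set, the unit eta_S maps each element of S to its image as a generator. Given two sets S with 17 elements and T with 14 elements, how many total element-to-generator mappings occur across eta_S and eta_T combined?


The unit eta_X: X -> U(F(X)) of the Free-Forgetful adjunction
maps each element of X to a generator of F(X). For X = S + T (disjoint
union in Set), |S + T| = |S| + |T|.
Total mappings = 17 + 14 = 31.

31


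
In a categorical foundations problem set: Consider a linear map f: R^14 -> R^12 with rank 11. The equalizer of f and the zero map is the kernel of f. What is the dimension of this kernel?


The equalizer of f and the zero map is ker(f).
By the rank-nullity theorem: dim(ker(f)) = dim(domain) - rank(f).
dim(ker(f)) = 14 - 11 = 3

3


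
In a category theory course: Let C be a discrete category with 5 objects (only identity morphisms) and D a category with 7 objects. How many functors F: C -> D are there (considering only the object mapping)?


A functor from a discrete category C to D is determined by
where each object maps. Each of the 5 objects of C can map
to any of the 7 objects of D independently.
Number of functors = 7^5 = 16807

16807


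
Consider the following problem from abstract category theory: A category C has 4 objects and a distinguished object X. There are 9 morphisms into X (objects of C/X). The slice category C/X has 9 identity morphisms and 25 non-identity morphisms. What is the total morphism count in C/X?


In the slice category C/X, objects are morphisms to X.
Identity morphisms: 9 (one per object of C/X).
Non-identity morphisms: 25.
Total = 9 + 25 = 34

34


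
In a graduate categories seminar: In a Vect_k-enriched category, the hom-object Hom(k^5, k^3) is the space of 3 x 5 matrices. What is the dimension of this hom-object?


In Vect-enriched categories, Hom(k^n, k^m) is the space of m x n matrices.
dim(Hom(k^5, k^3)) = 3 * 5 = 15

15


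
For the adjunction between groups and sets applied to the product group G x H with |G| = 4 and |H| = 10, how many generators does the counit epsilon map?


The counit epsilon_K: F(U(K)) -> K of the Free-Forgetful adjunction
maps |K| generators of F(U(K)) into K. For K = G x H (the product group),
|G x H| = |G| * |H|.
Total generators mapped = 4 * 10 = 40.

40


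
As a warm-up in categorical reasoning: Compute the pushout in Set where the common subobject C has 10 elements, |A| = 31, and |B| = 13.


The pushout A +_C B identifies the images of C in A and B.
|A +_C B| = |A| + |B| - |C| (for injections).
= 31 + 13 - 10 = 34

34


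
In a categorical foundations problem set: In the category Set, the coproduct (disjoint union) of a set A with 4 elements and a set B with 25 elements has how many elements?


In Set, the coproduct A + B is the disjoint union.
|A + B| = |A| + |B| = 4 + 25 = 29

29


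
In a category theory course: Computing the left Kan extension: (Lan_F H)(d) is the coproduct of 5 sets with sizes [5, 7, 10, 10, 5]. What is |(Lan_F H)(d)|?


Pointwise, the left Kan extension (Lan_F H)(d) is the colimit, indexed
by the comma category (F downarrow d), of H composed with the
projection (F downarrow d) -> C. Here that colimit is given
as a coproduct (disjoint union) of sets, so its cardinality is the
sum of the sizes of the summands.
Coproduct of sets with sizes: 5 + 7 + 10 + 10 + 5
= 37

37


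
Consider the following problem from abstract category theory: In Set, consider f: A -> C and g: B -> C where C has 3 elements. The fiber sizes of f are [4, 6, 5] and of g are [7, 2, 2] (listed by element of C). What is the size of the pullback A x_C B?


The pullback A x_C B consists of pairs (a, b) with f(a) = g(b).
For each element c in C, the fiber product has |f^-1(c)| * |g^-1(c)| elements.
Summing over C: 4 * 7 + 6 * 2 + 5 * 2
= 28 + 12 + 10 = 50

50


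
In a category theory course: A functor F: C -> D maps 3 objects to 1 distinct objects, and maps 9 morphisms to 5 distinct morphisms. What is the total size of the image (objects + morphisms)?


The image of F consists of distinct objects and distinct morphisms.
|Im(F)| on objects = 1
|Im(F)| on morphisms = 5
Total image cardinality = 1 + 5 = 6

6


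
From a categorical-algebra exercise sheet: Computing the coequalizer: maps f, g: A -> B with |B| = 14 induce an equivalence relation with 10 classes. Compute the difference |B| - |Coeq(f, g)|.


The coequalizer Coeq(f, g) = B / ~ has one element per equivalence class.
|B| = 14, |Coeq(f, g)| = 10.
|B| - |Coeq(f, g)| = 14 - 10 = 4.

4


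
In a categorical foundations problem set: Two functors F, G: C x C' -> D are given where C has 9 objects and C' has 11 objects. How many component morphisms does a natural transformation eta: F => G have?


A natural transformation eta: F => G assigns one component morphism per
object of the domain category.
The domain is the product category C x C', so
|Ob(C x C')| = |Ob(C)| * |Ob(C')| = 9 * 11 = 99.
Therefore eta has 99 component morphisms.

99


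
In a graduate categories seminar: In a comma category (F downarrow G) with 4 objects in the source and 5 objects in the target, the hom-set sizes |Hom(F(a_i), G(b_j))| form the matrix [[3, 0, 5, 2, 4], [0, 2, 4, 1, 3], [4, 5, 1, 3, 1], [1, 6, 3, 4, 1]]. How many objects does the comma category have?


Objects of (F downarrow G) are triples (a, b, h: F(a)->G(b)).
The count equals the sum of all entries in the hom-matrix.
sum(row 0) = 14
sum(row 1) = 10
sum(row 2) = 14
sum(row 3) = 15
Grand total = 53

53


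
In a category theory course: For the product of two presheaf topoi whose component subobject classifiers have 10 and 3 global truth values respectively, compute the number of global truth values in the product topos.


In a product of presheaf topoi E_1 x E_2, the subobject classifier
is Omega = Omega_1 x Omega_2 (componentwise), so
|Omega(top)| = |Omega_1(top_1)| * |Omega_2(top_2)|.
= 10 * 3 = 30.

30


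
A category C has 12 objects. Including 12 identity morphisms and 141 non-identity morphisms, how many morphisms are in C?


Each object has an identity morphism, giving 12 identities.
Adding the 141 non-identity morphisms:
Total = 12 + 141 = 153

153


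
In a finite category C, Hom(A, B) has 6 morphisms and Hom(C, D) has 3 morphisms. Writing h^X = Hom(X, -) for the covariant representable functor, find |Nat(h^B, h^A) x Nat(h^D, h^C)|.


By the Yoneda lemma, Nat(h^B, h^A) is isomorphic to Hom(A, B),
so |Nat(h^B, h^A)| = |Hom(A, B)| and |Nat(h^D, h^C)| = |Hom(C, D)|.
|Hom(A, B)| = 6, |Hom(C, D)| = 3.
|Nat(h^B, h^A) x Nat(h^D, h^C)| = 6 * 3 = 18

18


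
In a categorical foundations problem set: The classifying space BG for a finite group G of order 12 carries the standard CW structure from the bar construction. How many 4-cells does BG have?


In the bar-construction CW model of BG, the n-cells are indexed by
n-tuples [g_1|...|g_n] of non-identity elements of G (degenerate
simplices with some g_i = e do not contribute cells), so there are
(|G| - 1)^n n-cells.
For dim = 4 with |G| = 12:
cells = (12 - 1)^4 = 11^4 = 14641

14641


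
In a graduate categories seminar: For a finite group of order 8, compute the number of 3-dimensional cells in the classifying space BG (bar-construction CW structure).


In the bar-construction CW model of BG, the n-cells are indexed by
n-tuples [g_1|...|g_n] of non-identity elements of G (degenerate
simplices with some g_i = e do not contribute cells), so there are
(|G| - 1)^n n-cells.
For dim = 3 with |G| = 8:
cells = (8 - 1)^3 = 7^3 = 343

343


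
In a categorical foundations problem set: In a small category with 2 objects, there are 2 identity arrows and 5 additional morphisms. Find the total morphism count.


Each object has an identity morphism, giving 2 identities.
Adding the 5 non-identity morphisms:
Total = 2 + 5 = 7

7


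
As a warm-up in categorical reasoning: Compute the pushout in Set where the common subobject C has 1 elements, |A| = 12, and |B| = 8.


The pushout A +_C B identifies the images of C in A and B.
|A +_C B| = |A| + |B| - |C| (for injections).
= 12 + 8 - 1 = 19

19


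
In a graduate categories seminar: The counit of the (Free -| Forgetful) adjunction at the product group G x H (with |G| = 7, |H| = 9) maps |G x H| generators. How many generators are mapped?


The counit epsilon_K: F(U(K)) -> K of the Free-Forgetful adjunction
maps |K| generators of F(U(K)) into K. For K = G x H (the product group),
|G x H| = |G| * |H|.
Total generators mapped = 7 * 9 = 63.

63


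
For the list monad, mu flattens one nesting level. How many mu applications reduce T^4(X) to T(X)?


Each application of mu: T^2 -> T removes one layer of nesting.
Starting at depth 4 (i.e., T^4(X)), we need to reach T(X).
Number of mu applications = 4 - 1 = 3

3


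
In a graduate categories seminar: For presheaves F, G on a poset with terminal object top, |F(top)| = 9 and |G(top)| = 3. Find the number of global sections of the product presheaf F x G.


Global sections of a presheaf on a poset with terminal top satisfy
Gamma(H) ~ H(top). Presheaves admit pointwise products, so
(F x G)(top) = F(top) x G(top) (Cartesian product).
|Gamma(F x G)| = |F(top)| * |G(top)| = 9 * 3 = 27.

27


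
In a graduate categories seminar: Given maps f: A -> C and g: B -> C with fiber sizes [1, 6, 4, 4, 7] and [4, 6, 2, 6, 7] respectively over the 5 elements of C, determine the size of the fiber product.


The pullback A x_C B consists of pairs (a, b) with f(a) = g(b).
For each element c in C, the fiber product has |f^-1(c)| * |g^-1(c)| elements.
Summing over C: 1 * 4 + 6 * 6 + 4 * 2 + 4 * 6 + 7 * 7
= 4 + 36 + 8 + 24 + 49 = 121

121


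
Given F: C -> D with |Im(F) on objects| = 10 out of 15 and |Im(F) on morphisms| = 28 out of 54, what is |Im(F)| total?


The image of F consists of distinct objects and distinct morphisms.
|Im(F)| on objects = 10
|Im(F)| on morphisms = 28
Total image cardinality = 10 + 28 = 38

38


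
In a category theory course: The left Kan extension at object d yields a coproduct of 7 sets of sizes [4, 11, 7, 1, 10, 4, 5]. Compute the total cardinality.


Pointwise, the left Kan extension (Lan_F H)(d) is the colimit, indexed
by the comma category (F downarrow d), of H composed with the
projection (F downarrow d) -> C. Here that colimit is given
as a coproduct (disjoint union) of sets, so its cardinality is the
sum of the sizes of the summands.
Coproduct of sets with sizes: 4 + 11 + 7 + 1 + 10 + 4 + 5
= 42

42


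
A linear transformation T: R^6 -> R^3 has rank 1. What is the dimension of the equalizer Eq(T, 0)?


The equalizer of f and the zero map is ker(f).
By the rank-nullity theorem: dim(ker(f)) = dim(domain) - rank(f).
dim(ker(f)) = 6 - 1 = 5

5


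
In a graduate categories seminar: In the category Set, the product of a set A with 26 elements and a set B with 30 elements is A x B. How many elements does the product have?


In Set, the product A x B is the Cartesian product.
By the universal property, |A x B| = |A| * |B|.
|A x B| = 26 * 30 = 780

780


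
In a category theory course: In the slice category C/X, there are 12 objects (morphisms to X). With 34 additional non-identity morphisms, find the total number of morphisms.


In the slice category C/X, objects are morphisms to X.
Identity morphisms: 12 (one per object of C/X).
Non-identity morphisms: 34.
Total = 12 + 34 = 46

46


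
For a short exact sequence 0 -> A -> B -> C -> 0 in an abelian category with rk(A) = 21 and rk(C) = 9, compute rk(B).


For a short exact sequence 0 -> A -> B -> C -> 0,
rank is additive: rank(B) = rank(A) + rank(C).
rank(B) = 21 + 9 = 30

30


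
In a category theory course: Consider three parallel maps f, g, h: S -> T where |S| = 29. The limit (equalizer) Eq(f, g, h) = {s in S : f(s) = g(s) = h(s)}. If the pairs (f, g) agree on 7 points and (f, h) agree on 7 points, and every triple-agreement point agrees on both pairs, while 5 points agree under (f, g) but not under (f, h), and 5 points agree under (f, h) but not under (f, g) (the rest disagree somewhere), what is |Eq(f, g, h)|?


Eq(f, g, h) is the triple-agreement set: points in S where all three
maps take the same value. Using inclusion-exclusion on the pairwise data:
Pair (f, g) agrees on 7 points; pair (f, h) on 7 points.
Points agreeing under (f, g) but not (f, h) = 5; under (f, h) but not (f, g) = 5.
Triple-agreement = agreement-in-(f, g) minus points that agree under (f, g) but not (f, h):
|Eq(f, g, h)| = 7 - 5 = 2
(cross-check via (f, h): 7 - 5 = 2.)

2


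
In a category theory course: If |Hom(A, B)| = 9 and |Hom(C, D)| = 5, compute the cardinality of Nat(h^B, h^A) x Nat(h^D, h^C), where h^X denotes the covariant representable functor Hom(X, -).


By the Yoneda lemma, Nat(h^B, h^A) is isomorphic to Hom(A, B),
so |Nat(h^B, h^A)| = |Hom(A, B)| and |Nat(h^D, h^C)| = |Hom(C, D)|.
|Hom(A, B)| = 9, |Hom(C, D)| = 5.
|Nat(h^B, h^A) x Nat(h^D, h^C)| = 9 * 5 = 45

45


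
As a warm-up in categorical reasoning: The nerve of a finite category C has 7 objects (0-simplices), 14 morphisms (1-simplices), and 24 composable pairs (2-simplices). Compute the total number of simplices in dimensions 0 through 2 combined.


The 2-skeleton of the nerve N(C) consists of simplices in dimensions 0, 1, 2:
  |N(C)_0| = 7 (objects)
  |N(C)_1| = 14 (morphisms)
  |N(C)_2| = 24 (composable pairs)
Total = 7 + 14 + 24 = 45

45


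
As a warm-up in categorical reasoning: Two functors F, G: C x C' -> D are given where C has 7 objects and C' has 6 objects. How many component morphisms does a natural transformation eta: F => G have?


A natural transformation eta: F => G assigns one component morphism per
object of the domain category.
The domain is the product category C x C', so
|Ob(C x C')| = |Ob(C)| * |Ob(C')| = 7 * 6 = 42.
Therefore eta has 42 component morphisms.

42


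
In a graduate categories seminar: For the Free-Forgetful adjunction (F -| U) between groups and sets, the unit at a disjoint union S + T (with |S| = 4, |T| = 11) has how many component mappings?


The unit eta_X: X -> U(F(X)) of the Free-Forgetful adjunction
maps each element of X to a generator of F(X). For X = S + T (disjoint
union in Set), |S + T| = |S| + |T|.
Total mappings = 4 + 11 = 15.

15


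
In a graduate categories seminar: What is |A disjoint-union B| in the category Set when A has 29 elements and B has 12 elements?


In Set, the coproduct A + B is the disjoint union.
|A + B| = |A| + |B| = 29 + 12 = 41

41


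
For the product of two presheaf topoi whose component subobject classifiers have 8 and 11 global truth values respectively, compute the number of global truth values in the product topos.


In a product of presheaf topoi E_1 x E_2, the subobject classifier
is Omega = Omega_1 x Omega_2 (componentwise), so
|Omega(top)| = |Omega_1(top_1)| * |Omega_2(top_2)|.
= 8 * 11 = 88.

88


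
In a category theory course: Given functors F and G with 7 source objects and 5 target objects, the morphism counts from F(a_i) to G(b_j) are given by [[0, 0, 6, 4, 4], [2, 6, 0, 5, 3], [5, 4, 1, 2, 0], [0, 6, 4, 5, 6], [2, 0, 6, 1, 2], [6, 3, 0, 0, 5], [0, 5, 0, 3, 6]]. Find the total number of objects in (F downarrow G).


Objects of (F downarrow G) are triples (a, b, h: F(a)->G(b)).
The count equals the sum of all entries in the hom-matrix.
sum(row 0) = 14
sum(row 1) = 16
sum(row 2) = 12
sum(row 3) = 21
sum(row 4) = 11
sum(row 5) = 14
sum(row 6) = 14
Grand total = 102

102


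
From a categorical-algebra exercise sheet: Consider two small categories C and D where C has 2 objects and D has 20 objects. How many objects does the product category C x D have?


The product category C x D has objects that are pairs (c, d).
Number of pairs = |Ob(C)| * |Ob(D)| = 2 * 20 = 40

40


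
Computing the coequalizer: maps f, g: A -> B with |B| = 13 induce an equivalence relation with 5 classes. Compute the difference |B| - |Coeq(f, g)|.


The coequalizer Coeq(f, g) = B / ~ has one element per equivalence class.
|B| = 13, |Coeq(f, g)| = 5.
|B| - |Coeq(f, g)| = 13 - 5 = 8.

8


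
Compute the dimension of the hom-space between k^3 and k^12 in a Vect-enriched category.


In Vect-enriched categories, Hom(k^n, k^m) is the space of m x n matrices.
dim(Hom(k^3, k^12)) = 12 * 3 = 36

36


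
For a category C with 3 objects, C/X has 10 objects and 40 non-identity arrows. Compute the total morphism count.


In the slice category C/X, objects are morphisms to X.
Identity morphisms: 10 (one per object of C/X).
Non-identity morphisms: 40.
Total = 10 + 40 = 50

50


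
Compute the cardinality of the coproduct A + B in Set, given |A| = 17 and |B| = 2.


In Set, the coproduct A + B is the disjoint union.
|A + B| = |A| + |B| = 17 + 2 = 19

19


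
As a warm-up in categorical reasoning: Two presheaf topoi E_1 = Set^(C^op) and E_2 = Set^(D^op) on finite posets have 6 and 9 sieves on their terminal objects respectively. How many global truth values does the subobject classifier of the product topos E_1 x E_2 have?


In a product of presheaf topoi E_1 x E_2, the subobject classifier
is Omega = Omega_1 x Omega_2 (componentwise), so
|Omega(top)| = |Omega_1(top_1)| * |Omega_2(top_2)|.
= 6 * 9 = 54.

54


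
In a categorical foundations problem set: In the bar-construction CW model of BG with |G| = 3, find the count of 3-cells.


In the bar-construction CW model of BG, the n-cells are indexed by
n-tuples [g_1|...|g_n] of non-identity elements of G (degenerate
simplices with some g_i = e do not contribute cells), so there are
(|G| - 1)^n n-cells.
For dim = 3 with |G| = 3:
cells = (3 - 1)^3 = 2^3 = 8

8


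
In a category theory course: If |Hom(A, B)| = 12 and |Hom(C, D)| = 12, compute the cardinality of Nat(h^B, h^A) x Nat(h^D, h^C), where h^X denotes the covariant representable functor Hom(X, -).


By the Yoneda lemma, Nat(h^B, h^A) is isomorphic to Hom(A, B),
so |Nat(h^B, h^A)| = |Hom(A, B)| and |Nat(h^D, h^C)| = |Hom(C, D)|.
|Hom(A, B)| = 12, |Hom(C, D)| = 12.
|Nat(h^B, h^A) x Nat(h^D, h^C)| = 12 * 12 = 144

144


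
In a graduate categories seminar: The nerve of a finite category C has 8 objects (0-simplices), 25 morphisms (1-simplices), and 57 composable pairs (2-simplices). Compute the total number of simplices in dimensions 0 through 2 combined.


The 2-skeleton of the nerve N(C) consists of simplices in dimensions 0, 1, 2:
  |N(C)_0| = 8 (objects)
  |N(C)_1| = 25 (morphisms)
  |N(C)_2| = 57 (composable pairs)
Total = 8 + 25 + 57 = 90

90
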